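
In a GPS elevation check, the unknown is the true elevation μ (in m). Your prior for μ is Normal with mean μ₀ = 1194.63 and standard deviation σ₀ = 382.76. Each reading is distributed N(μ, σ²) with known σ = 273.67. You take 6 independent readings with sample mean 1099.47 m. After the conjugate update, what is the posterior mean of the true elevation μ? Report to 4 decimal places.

1106.9413

For Normal data with known variance σ², a Normal(μ₀, σ₀²) prior on μ is conjugate. Posterior precision = 1/σ₀² + n/σ²; posterior mean is the precision-weighted average of μ₀ and x̄.
n·x̄ = 6·1099.47 = 6596.82.
σ₀² = 382.76² = 146505.2176, σ² = 273.67² = 74895.2689; σ² + n·σ₀² = 74895.2689 + 6·146505.2176 = 953926.5745.
Posterior mean = (μ₀/σ₀² + n·x̄/σ²)/(1/σ₀² + n/σ²) = (σ²·μ₀ + σ₀²·n·x̄)/(σ² + n·σ₀²) = (74895.2689·1194.63 + 146505.2176·6596.82)/953926.5745 = 1055940684.654039/953926.5745 = 1106.9413.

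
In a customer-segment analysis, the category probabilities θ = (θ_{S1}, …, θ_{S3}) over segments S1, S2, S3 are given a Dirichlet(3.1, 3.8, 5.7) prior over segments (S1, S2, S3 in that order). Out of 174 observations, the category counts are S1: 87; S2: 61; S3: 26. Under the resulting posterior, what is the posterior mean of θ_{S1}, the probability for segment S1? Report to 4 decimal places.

The Dirichlet prior is conjugate to the Multinomial likelihood: each posterior αⱼ = prior αⱼ + observed count nⱼ.
Posterior concentration: (90.1, 64.8, 31.7), total = 186.6.
E[θ_{S1}|data] = α_{S1}/Σα = 90.1/186.6 = 0.4829.

0.4829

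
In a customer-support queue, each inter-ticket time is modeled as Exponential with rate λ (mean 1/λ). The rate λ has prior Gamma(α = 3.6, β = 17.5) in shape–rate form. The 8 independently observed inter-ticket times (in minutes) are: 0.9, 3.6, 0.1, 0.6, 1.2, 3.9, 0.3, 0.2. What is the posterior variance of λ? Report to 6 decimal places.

0.014484

With a Gamma(shape α, rate β) prior on the exponential rate λ, the posterior after n observations with total T = Σxᵢ is Gamma(α+n, β+T).
Sum of observations T = 10.8 minutes; n = 8.
Posterior: Gamma(3.6+8, 17.5+10.8) = Gamma(11.6, 28.3).
Var = α/β² = 0.014484.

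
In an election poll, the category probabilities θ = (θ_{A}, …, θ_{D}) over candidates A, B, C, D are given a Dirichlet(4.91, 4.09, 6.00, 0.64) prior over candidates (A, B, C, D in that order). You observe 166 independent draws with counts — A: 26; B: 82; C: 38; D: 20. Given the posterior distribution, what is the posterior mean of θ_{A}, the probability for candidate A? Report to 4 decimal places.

The Dirichlet prior is conjugate to the Multinomial likelihood: each posterior αⱼ = prior αⱼ + observed count nⱼ.
Posterior concentration: (30.91, 86.09, 44.00, 20.64), total = 181.64.
E[θ_{A}|data] = α_{A}/Σα = 30.91/181.64 = 0.1702.

0.1702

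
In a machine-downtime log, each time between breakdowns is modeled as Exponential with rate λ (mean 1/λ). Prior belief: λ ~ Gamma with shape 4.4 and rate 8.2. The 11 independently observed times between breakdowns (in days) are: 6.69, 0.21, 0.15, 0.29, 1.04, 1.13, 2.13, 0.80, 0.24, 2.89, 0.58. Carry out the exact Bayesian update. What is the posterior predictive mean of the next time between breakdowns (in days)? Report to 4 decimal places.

With a Gamma(shape α, rate β) prior on the exponential rate λ, the posterior after n observations with total T = Σxᵢ is Gamma(α+n, β+T).
Sum of observations T = 16.15 days; n = 11.
Posterior: Gamma(4.4+11, 8.2+16.15) = Gamma(15.4, 24.35).
The predictive distribution for the next observation is Lomax; its mean is β/(α−1) = 24.35/14.4 = 1.6910.

1.6910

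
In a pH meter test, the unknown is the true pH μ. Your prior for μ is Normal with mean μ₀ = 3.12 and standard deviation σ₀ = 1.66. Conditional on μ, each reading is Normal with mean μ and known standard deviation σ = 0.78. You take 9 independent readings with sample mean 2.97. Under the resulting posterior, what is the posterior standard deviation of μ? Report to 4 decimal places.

0.2569

For Normal data with known variance σ², a Normal(μ₀, σ₀²) prior on μ is conjugate. Posterior precision = 1/σ₀² + n/σ²; posterior mean is the precision-weighted average of μ₀ and x̄.
σ₀² = 1.66² = 2.7556, σ² = 0.78² = 0.6084; σ² + n·σ₀² = 0.6084 + 9·2.7556 = 25.4088.
Posterior precision = 1/σ₀² + n/σ² = 1/2.7556 + 9/0.6084 = (σ² + n·σ₀²)/(σ₀²σ²) = 25.4088/(2.7556·0.6084); posterior variance σₙ² = σ₀²σ²/(σ² + n·σ₀²) = 2.7556·0.6084/25.4088 = 0.065981.
Posterior SD = √σₙ² = √(2.7556·0.6084/25.4088) = 0.2569.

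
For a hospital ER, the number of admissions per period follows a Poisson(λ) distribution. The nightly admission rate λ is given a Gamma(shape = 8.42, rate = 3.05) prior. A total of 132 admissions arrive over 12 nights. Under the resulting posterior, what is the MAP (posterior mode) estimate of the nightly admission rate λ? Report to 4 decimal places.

With a Gamma(shape α, rate β) prior, the Poisson likelihood is conjugate: the posterior is Gamma(α + ΣXᵢ, β + n).
Posterior: Gamma(α+S, β+n) = Gamma(8.42+132, 3.05+12) = Gamma(140.42, 15.05).
Mode of Gamma(α,β) for α≥1 is (α−1)/β = 139.42/15.05 = 9.2638.

9.2638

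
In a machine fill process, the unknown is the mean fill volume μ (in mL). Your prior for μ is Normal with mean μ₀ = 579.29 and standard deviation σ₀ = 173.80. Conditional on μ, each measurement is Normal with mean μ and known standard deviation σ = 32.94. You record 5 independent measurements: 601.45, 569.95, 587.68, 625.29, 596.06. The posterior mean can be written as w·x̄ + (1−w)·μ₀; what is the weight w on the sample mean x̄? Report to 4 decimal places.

For Normal data with known variance σ², a Normal(μ₀, σ₀²) prior on μ is conjugate. Posterior precision = 1/σ₀² + n/σ²; posterior mean is the precision-weighted average of μ₀ and x̄.
σ₀² = 173.80² = 30206.44, σ² = 32.94² = 1085.0436. Prior precision 1/σ₀² = 1/30206.44; data precision n/σ² = 5/1085.0436.
w = (n/σ²)/(1/σ₀² + n/σ²) = n·σ₀²/(σ² + n·σ₀²) = 5·30206.44/(1085.0436 + 5·30206.44) = 151032.2/152117.2436 = 0.9929.

0.9929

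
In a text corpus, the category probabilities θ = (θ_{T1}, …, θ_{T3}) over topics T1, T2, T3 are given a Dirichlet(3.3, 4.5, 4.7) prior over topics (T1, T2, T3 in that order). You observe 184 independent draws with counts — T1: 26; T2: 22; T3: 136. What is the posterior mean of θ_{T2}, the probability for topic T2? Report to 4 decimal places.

0.1349

The Dirichlet prior is conjugate to the Multinomial likelihood: each posterior αⱼ = prior αⱼ + observed count nⱼ.
Posterior concentration: (29.3, 26.5, 140.7), total = 196.5.
E[θ_{T2}|data] = α_{T2}/Σα = 26.5/196.5 = 0.1349.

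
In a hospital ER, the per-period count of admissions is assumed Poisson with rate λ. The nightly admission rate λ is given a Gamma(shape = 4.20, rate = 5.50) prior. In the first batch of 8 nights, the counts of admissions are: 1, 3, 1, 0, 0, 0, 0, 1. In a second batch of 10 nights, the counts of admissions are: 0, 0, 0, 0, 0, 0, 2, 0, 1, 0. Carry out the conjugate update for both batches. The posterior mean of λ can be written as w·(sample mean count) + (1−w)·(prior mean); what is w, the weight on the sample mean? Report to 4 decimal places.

0.7660

With a Gamma(shape α, rate β) prior, the Poisson likelihood is conjugate: the posterior is Gamma(α + ΣXᵢ, β + n).
Total number of nights: n = 8 + 10 = 18.
Posterior mean = (α₀+S)/(β₀+n) = [n/(β₀+n)]·(S/n) + [β₀/(β₀+n)]·(α₀/β₀), so only n and β₀ enter the weight.
Weight on data w = n/(β₀+n) = 18/(5.50+18) = 18/23.50 = 0.7660.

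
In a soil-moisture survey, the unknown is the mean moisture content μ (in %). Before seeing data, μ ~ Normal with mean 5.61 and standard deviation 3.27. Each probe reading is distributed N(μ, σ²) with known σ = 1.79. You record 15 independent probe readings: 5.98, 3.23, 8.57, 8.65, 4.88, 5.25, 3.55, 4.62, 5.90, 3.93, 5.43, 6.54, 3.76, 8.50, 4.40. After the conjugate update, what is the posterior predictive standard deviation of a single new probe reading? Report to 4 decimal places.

For Normal data with known variance σ², a Normal(μ₀, σ₀²) prior on μ is conjugate. Posterior precision = 1/σ₀² + n/σ²; posterior mean is the precision-weighted average of μ₀ and x̄.
σ₀² = 3.27² = 10.6929, σ² = 1.79² = 3.2041; σ² + n·σ₀² = 3.2041 + 15·10.6929 = 163.5976.
Posterior precision = 1/σ₀² + n/σ² = 1/10.6929 + 15/3.2041 = (σ² + n·σ₀²)/(σ₀²σ²) = 163.5976/(10.6929·3.2041); posterior variance σₙ² = σ₀²σ²/(σ² + n·σ₀²) = 10.6929·3.2041/163.5976 = 0.209423.
Predictive variance for one new observation = σₙ² + σ² = 10.6929·3.2041/163.5976 + 3.2041 = σ²·(σ₀² + 163.5976)/163.5976 = 3.2041·174.2905/163.5976 = 3.413523; SD = √(3.2041·174.2905/163.5976) = 1.8476.

1.8476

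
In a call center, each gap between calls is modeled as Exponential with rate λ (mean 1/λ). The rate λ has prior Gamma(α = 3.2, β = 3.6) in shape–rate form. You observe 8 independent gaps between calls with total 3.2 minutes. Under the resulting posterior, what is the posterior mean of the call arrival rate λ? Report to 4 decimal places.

With a Gamma(shape α, rate β) prior on the exponential rate λ, the posterior after n observations with total T = Σxᵢ is Gamma(α+n, β+T).
Posterior: Gamma(3.2+8, 3.6+3.2) = Gamma(11.2, 6.8).
Posterior mean of λ = α/β = 11.2/6.8 = 1.6471.

1.6471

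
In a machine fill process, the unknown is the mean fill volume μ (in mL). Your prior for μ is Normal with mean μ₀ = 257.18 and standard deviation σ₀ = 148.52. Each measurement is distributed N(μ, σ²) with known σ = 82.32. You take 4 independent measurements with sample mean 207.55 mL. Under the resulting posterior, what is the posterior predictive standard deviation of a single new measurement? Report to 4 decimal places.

91.3777

For Normal data with known variance σ², a Normal(μ₀, σ₀²) prior on μ is conjugate. Posterior precision = 1/σ₀² + n/σ²; posterior mean is the precision-weighted average of μ₀ and x̄.
σ₀² = 148.52² = 22058.1904, σ² = 82.32² = 6776.5824; σ² + n·σ₀² = 6776.5824 + 4·22058.1904 = 95009.344.
Posterior precision = 1/σ₀² + n/σ² = 1/22058.1904 + 4/6776.5824 = (σ² + n·σ₀²)/(σ₀²σ²) = 95009.344/(22058.1904·6776.5824); posterior variance σₙ² = σ₀²σ²/(σ² + n·σ₀²) = 22058.1904·6776.5824/95009.344 = 1573.309935.
Predictive variance for one new observation = σₙ² + σ² = 22058.1904·6776.5824/95009.344 + 6776.5824 = σ²·(σ₀² + 95009.344)/95009.344 = 6776.5824·117067.5344/95009.344 = 8349.892335; SD = √(6776.5824·117067.5344/95009.344) = 91.3777.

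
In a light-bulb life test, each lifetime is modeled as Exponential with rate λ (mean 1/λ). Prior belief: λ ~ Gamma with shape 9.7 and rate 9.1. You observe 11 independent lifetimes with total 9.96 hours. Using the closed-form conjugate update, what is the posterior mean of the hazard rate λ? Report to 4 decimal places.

1.0860

With a Gamma(shape α, rate β) prior on the exponential rate λ, the posterior after n observations with total T = Σxᵢ is Gamma(α+n, β+T).
Posterior: Gamma(9.7+11, 9.1+9.96) = Gamma(20.7, 19.06).
Posterior mean of λ = α/β = 20.7/19.06 = 1.0860.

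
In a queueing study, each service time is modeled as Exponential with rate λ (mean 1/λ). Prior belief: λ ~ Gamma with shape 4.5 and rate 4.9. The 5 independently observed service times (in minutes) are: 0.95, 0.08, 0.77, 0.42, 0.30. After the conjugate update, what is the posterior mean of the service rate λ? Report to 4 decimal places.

1.2803

With a Gamma(shape α, rate β) prior on the exponential rate λ, the posterior after n observations with total T = Σxᵢ is Gamma(α+n, β+T).
Sum of observations T = 2.52 minutes; n = 5.
Posterior: Gamma(4.5+5, 4.9+2.52) = Gamma(9.5, 7.42).
Posterior mean of λ = α/β = 9.5/7.42 = 1.2803.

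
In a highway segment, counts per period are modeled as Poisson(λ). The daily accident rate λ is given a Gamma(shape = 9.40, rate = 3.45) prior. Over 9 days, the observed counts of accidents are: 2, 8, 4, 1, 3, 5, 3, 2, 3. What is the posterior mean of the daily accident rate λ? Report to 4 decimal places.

With a Gamma(shape α, rate β) prior, the Poisson likelihood is conjugate: the posterior is Gamma(α + ΣXᵢ, β + n).
Sum of counts S = 31 over n = 9 days.
Posterior: Gamma(α+S, β+n) = Gamma(9.40+31, 3.45+9) = Gamma(40.40, 12.45).
Posterior mean = α/β = 40.40/12.45 = 3.2450.

3.2450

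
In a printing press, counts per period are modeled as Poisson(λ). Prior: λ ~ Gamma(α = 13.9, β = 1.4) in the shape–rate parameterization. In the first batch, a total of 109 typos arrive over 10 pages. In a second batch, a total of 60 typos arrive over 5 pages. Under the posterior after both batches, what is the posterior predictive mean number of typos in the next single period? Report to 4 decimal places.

With a Gamma(shape α, rate β) prior, the Poisson likelihood is conjugate: the posterior is Gamma(α + ΣXᵢ, β + n).
After batch 1: Gamma(α+S, β+n) = Gamma(13.9+109, 1.4+10) = Gamma(122.9, 11.4).
After batch 2: Gamma(α+S, β+n) = Gamma(122.9+60, 11.4+5) = Gamma(182.9, 16.4).
The predictive distribution for one future period is NegBinom with mean α/β = 11.1524.

11.1524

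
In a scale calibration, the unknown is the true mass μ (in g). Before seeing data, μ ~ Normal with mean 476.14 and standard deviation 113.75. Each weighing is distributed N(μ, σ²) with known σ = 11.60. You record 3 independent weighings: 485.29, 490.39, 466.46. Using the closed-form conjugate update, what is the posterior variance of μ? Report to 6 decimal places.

For Normal data with known variance σ², a Normal(μ₀, σ₀²) prior on μ is conjugate. Posterior precision = 1/σ₀² + n/σ²; posterior mean is the precision-weighted average of μ₀ and x̄.
σ₀² = 113.75² = 12939.0625, σ² = 11.60² = 134.56; σ² + n·σ₀² = 134.56 + 3·12939.0625 = 38951.7475.
Posterior precision = 1/σ₀² + n/σ² = 1/12939.0625 + 3/134.56 = (σ² + n·σ₀²)/(σ₀²σ²) = 38951.7475/(12939.0625·134.56); posterior variance σₙ² = σ₀²σ²/(σ² + n·σ₀²) = 12939.0625·134.56/38951.7475 = 44.698386.

44.698386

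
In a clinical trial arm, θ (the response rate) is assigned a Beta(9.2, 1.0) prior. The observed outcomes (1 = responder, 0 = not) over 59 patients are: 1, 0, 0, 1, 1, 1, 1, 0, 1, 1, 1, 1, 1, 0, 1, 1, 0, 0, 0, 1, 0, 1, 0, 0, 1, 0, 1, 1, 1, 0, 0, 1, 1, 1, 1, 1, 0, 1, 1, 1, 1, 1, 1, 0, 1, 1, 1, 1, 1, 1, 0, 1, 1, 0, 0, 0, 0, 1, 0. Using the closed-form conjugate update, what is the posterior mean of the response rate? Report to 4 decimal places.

0.6821

The Beta prior is conjugate to a Binomial/Bernoulli likelihood; the update adds successes to α and failures to β.
Posterior: Beta(α+k, β+n−k) = Beta(9.2+38, 1.0+21) = Beta(47.2, 22.0).
Posterior mean = α/(α+β) = 47.2/69.2 = 0.6821.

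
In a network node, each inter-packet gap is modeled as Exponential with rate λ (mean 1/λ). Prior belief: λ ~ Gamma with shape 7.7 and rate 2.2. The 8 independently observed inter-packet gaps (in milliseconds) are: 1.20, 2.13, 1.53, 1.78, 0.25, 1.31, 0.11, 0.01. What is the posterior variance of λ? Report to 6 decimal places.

With a Gamma(shape α, rate β) prior on the exponential rate λ, the posterior after n observations with total T = Σxᵢ is Gamma(α+n, β+T).
Sum of observations T = 8.32 milliseconds; n = 8.
Posterior: Gamma(7.7+8, 2.2+8.32) = Gamma(15.7, 10.52).
Var = α/β² = 0.141863.

0.141863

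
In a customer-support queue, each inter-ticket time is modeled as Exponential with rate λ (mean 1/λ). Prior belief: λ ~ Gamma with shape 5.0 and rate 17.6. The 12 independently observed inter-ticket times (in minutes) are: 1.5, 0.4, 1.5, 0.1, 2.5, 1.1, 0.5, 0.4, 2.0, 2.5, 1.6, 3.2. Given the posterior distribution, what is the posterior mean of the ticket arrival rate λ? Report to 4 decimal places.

0.4871

With a Gamma(shape α, rate β) prior on the exponential rate λ, the posterior after n observations with total T = Σxᵢ is Gamma(α+n, β+T).
Sum of observations T = 17.3 minutes; n = 12.
Posterior: Gamma(5.0+12, 17.6+17.3) = Gamma(17.0, 34.9).
Posterior mean of λ = α/β = 17.0/34.9 = 0.4871.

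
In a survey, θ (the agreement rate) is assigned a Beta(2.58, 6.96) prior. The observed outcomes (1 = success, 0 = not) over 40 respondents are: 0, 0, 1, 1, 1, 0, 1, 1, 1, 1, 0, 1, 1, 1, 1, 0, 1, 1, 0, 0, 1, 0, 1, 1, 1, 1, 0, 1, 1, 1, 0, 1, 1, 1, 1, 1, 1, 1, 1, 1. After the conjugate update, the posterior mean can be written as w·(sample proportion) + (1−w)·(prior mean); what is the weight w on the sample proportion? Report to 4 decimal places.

0.8074

The Beta prior is conjugate to a Binomial/Bernoulli likelihood; the update adds successes to α and failures to β.
Posterior mean = (α₀+k)/(α₀+β₀+n) = [n/(α₀+β₀+n)]·(k/n) + [(α₀+β₀)/(α₀+β₀+n)]·α₀/(α₀+β₀), so only n and the prior enter the weight.
The weight on the data is w = n/(α₀+β₀+n) = 40/(2.58+6.96+40) = 40/49.54 = 0.8074.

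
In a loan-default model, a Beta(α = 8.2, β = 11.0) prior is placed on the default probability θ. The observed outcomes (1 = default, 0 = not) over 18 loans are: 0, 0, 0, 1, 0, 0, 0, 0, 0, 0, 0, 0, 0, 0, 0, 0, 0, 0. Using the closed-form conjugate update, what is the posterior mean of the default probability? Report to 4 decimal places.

0.2473

The Beta prior is conjugate to a Binomial/Bernoulli likelihood; the update adds successes to α and failures to β.
Posterior: Beta(α+k, β+n−k) = Beta(8.2+1, 11.0+17) = Beta(9.2, 28.0).
Posterior mean = α/(α+β) = 9.2/37.2 = 0.2473.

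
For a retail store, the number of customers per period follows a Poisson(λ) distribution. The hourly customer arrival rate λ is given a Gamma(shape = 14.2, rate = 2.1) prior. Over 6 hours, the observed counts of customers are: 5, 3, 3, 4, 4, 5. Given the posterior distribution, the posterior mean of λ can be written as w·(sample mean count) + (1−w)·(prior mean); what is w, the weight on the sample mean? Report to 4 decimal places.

0.7407

With a Gamma(shape α, rate β) prior, the Poisson likelihood is conjugate: the posterior is Gamma(α + ΣXᵢ, β + n).
Posterior mean = (α₀+S)/(β₀+n) = [n/(β₀+n)]·(S/n) + [β₀/(β₀+n)]·(α₀/β₀), so only n and β₀ enter the weight.
Weight on data w = n/(β₀+n) = 6/(2.1+6) = 6/8.1 = 0.7407.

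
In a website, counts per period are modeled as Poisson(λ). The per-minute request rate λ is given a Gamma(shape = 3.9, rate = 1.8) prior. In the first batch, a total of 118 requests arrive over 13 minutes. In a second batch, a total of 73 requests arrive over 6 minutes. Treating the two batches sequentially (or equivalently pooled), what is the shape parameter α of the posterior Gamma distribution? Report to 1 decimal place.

With a Gamma(shape α, rate β) prior, the Poisson likelihood is conjugate: the posterior is Gamma(α + ΣXᵢ, β + n).
After batch 1: Gamma(α+S, β+n) = Gamma(3.9+118, 1.8+13) = Gamma(121.9, 14.8).
After batch 2: Gamma(α+S, β+n) = Gamma(121.9+73, 14.8+6) = Gamma(194.9, 20.8).
Posterior α = 194.9.

194.9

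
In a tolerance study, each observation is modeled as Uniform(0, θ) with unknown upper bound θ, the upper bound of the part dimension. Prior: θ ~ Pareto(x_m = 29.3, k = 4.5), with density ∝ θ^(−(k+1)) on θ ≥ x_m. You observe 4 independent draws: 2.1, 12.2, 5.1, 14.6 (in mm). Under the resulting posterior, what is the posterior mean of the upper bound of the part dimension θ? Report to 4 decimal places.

33.2067

A Pareto(scale x_m, shape k) prior on the upper bound θ of Uniform(0, θ) is conjugate: posterior is Pareto(max(x_m, max xᵢ), k + n).
Sample maximum = 14.6; prior scale x_m = 29.3 → posterior scale = max = 29.3.
Posterior shape = 4.5 + 4 = 8.5.
E[θ|data] = k·x_m/(k−1) = 8.5·29.3/7.5 = 33.2067.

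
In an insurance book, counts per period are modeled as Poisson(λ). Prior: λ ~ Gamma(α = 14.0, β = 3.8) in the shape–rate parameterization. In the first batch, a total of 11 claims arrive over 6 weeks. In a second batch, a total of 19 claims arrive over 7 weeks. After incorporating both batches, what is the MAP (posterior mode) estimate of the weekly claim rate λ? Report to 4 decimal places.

With a Gamma(shape α, rate β) prior, the Poisson likelihood is conjugate: the posterior is Gamma(α + ΣXᵢ, β + n).
After batch 1: Gamma(α+S, β+n) = Gamma(14.0+11, 3.8+6) = Gamma(25.0, 9.8).
After batch 2: Gamma(α+S, β+n) = Gamma(25.0+19, 9.8+7) = Gamma(44.0, 16.8).
Mode of Gamma(α,β) for α≥1 is (α−1)/β = 43.0/16.8 = 2.5595.

2.5595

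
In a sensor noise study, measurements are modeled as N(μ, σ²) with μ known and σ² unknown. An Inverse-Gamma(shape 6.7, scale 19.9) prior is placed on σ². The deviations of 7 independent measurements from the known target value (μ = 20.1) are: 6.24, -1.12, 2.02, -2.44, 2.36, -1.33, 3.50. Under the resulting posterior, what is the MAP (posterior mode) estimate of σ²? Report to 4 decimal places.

4.8935

With known mean μ and an Inverse-Gamma(α, β) prior on σ², the Normal likelihood is conjugate: posterior is Inv-Gamma(α + n/2, β + Σ(xᵢ−μ)²/2).
Σ(xᵢ−μ)² = (6.24)² + (-1.12)² + (2.02)² + (-2.44)² + (2.36)² + (-1.33)² + (3.50)² = 69.8145.
Posterior: Inv-Gamma(6.7 + 7/2, 19.9 + 69.8145/2) = Inv-Gamma(10.20, 54.80725).
Mode = β/(α+1) = 54.80725/11.20 = 4.8935.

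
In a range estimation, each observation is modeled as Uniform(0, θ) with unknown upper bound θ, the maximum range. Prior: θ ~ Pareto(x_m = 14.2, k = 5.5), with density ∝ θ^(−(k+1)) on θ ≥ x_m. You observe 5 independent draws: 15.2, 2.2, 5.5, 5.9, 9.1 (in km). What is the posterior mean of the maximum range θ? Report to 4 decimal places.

A Pareto(scale x_m, shape k) prior on the upper bound θ of Uniform(0, θ) is conjugate: posterior is Pareto(max(x_m, max xᵢ), k + n).
Sample maximum = 15.2; prior scale x_m = 14.2 → posterior scale = max = 15.2.
Posterior shape = 5.5 + 5 = 10.5.
E[θ|data] = k·x_m/(k−1) = 10.5·15.2/9.5 = 16.8000.

16.8000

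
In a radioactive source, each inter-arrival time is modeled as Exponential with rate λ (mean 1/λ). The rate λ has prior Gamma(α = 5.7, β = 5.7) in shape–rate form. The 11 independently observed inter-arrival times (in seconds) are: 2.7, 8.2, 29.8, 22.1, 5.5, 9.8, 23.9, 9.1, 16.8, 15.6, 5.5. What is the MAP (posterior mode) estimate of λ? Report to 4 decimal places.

0.1015

With a Gamma(shape α, rate β) prior on the exponential rate λ, the posterior after n observations with total T = Σxᵢ is Gamma(α+n, β+T).
Sum of observations T = 149.0 seconds; n = 11.
Posterior: Gamma(5.7+11, 5.7+149.0) = Gamma(16.7, 154.7).
Mode = (α−1)/β = 0.1015.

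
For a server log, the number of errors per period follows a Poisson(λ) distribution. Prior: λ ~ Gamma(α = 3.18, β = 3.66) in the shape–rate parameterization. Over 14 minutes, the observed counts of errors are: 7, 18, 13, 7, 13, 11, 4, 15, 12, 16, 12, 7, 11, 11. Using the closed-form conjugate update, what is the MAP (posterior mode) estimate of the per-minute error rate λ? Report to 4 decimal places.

9.0136

With a Gamma(shape α, rate β) prior, the Poisson likelihood is conjugate: the posterior is Gamma(α + ΣXᵢ, β + n).
Sum of counts S = 157 over n = 14 minutes.
Posterior: Gamma(α+S, β+n) = Gamma(3.18+157, 3.66+14) = Gamma(160.18, 17.66).
Mode of Gamma(α,β) for α≥1 is (α−1)/β = 159.18/17.66 = 9.0136.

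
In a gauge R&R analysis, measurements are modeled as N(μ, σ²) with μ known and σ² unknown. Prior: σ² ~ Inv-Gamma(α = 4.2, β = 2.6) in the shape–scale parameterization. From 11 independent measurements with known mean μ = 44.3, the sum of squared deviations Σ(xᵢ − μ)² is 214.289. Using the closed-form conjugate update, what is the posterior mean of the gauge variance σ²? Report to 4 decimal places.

12.6143

With known mean μ and an Inverse-Gamma(α, β) prior on σ², the Normal likelihood is conjugate: posterior is Inv-Gamma(α + n/2, β + Σ(xᵢ−μ)²/2).
Posterior: Inv-Gamma(4.2 + 11/2, 2.6 + 214.289/2) = Inv-Gamma(9.70, 109.7445).
E[σ²|data] = β/(α−1) = 109.7445/8.70 = 12.6143.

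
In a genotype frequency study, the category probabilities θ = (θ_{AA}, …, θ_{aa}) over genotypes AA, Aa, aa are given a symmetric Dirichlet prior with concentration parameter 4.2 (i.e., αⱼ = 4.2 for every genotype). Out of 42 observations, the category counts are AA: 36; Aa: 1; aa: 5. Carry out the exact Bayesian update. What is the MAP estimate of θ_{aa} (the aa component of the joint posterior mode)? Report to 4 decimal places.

0.1589

The Dirichlet prior is conjugate to the Multinomial likelihood: each posterior αⱼ = prior αⱼ + observed count nⱼ.
Posterior concentration: (40.2, 5.2, 9.2), total = 54.6.
Joint mode component: (α_{aa}−1)/(Σα−K) = 8.2/51.6 = 0.1589.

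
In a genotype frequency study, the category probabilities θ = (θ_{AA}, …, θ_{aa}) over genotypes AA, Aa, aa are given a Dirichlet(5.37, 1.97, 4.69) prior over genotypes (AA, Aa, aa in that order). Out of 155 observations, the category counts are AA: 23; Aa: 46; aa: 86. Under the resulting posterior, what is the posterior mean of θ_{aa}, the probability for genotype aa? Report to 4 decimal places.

The Dirichlet prior is conjugate to the Multinomial likelihood: each posterior αⱼ = prior αⱼ + observed count nⱼ.
Posterior concentration: (28.37, 47.97, 90.69), total = 167.03.
E[θ_{aa}|data] = α_{aa}/Σα = 90.69/167.03 = 0.5430.

0.5430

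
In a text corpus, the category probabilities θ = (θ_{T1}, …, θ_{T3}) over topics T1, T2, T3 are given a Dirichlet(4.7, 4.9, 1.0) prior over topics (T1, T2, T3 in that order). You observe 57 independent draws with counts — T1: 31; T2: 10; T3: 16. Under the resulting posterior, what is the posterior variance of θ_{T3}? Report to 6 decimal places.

The Dirichlet prior is conjugate to the Multinomial likelihood: each posterior αⱼ = prior αⱼ + observed count nⱼ.
Posterior concentration: (35.7, 14.9, 17.0), total = 67.6.
Var[θ_j] = α_j(Σα−α_j)/((Σα)²(Σα+1)) = 17.0·50.6/(67.6²·68.6) = 0.002744.

0.002744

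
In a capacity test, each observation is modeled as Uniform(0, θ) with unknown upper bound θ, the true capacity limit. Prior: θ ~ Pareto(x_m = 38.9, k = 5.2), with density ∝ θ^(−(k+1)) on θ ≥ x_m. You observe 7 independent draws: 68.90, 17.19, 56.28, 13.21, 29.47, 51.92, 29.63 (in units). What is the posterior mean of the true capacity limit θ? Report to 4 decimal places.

75.0518

A Pareto(scale x_m, shape k) prior on the upper bound θ of Uniform(0, θ) is conjugate: posterior is Pareto(max(x_m, max xᵢ), k + n).
Sample maximum = 68.90; prior scale x_m = 38.9 → posterior scale = max = 68.90.
Posterior shape = 5.2 + 7 = 12.2.
E[θ|data] = k·x_m/(k−1) = 12.2·68.90/11.2 = 75.0518.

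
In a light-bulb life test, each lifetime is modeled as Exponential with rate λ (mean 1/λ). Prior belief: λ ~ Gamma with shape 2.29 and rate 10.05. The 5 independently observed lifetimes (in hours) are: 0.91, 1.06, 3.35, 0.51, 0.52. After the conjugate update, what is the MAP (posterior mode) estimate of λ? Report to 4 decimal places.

0.3835

With a Gamma(shape α, rate β) prior on the exponential rate λ, the posterior after n observations with total T = Σxᵢ is Gamma(α+n, β+T).
Sum of observations T = 6.35 hours; n = 5.
Posterior: Gamma(2.29+5, 10.05+6.35) = Gamma(7.29, 16.40).
Mode = (α−1)/β = 0.3835.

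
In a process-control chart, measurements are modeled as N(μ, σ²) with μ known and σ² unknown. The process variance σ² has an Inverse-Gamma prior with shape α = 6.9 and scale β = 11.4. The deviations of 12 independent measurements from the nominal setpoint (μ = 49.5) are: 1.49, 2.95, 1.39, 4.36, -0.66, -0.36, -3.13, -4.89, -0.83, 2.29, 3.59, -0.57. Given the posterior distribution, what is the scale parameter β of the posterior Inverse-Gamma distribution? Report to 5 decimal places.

54.04225

With known mean μ and an Inverse-Gamma(α, β) prior on σ², the Normal likelihood is conjugate: posterior is Inv-Gamma(α + n/2, β + Σ(xᵢ−μ)²/2).
Σ(xᵢ−μ)² = (1.49)² + (2.95)² + (1.39)² + (4.36)² + (-0.66)² + (-0.36)² + (-3.13)² + (-4.89)² + (-0.83)² + (2.29)² + (3.59)² + (-0.57)² = 85.2845.
Posterior: Inv-Gamma(6.9 + 12/2, 11.4 + 85.2845/2) = Inv-Gamma(12.90, 54.04225).
Posterior β = 54.04225.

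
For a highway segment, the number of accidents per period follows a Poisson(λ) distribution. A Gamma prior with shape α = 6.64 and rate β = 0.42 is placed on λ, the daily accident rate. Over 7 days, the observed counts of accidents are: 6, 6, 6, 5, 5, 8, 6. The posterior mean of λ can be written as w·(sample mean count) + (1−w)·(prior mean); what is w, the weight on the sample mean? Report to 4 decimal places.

0.9434

With a Gamma(shape α, rate β) prior, the Poisson likelihood is conjugate: the posterior is Gamma(α + ΣXᵢ, β + n).
Posterior mean = (α₀+S)/(β₀+n) = [n/(β₀+n)]·(S/n) + [β₀/(β₀+n)]·(α₀/β₀), so only n and β₀ enter the weight.
Weight on data w = n/(β₀+n) = 7/(0.42+7) = 7/7.42 = 0.9434.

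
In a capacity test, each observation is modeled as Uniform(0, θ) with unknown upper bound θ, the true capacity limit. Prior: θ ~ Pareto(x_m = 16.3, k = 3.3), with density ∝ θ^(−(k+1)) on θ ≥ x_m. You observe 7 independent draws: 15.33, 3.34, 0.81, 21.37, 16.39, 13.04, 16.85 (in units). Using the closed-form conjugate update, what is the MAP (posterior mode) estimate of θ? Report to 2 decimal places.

A Pareto(scale x_m, shape k) prior on the upper bound θ of Uniform(0, θ) is conjugate: posterior is Pareto(max(x_m, max xᵢ), k + n).
Sample maximum = 21.37; prior scale x_m = 16.3 → posterior scale = max = 21.37.
Posterior shape = 3.3 + 7 = 10.3.
The Pareto density is decreasing on [x_m, ∞), so the mode is x_m = 21.37.

21.37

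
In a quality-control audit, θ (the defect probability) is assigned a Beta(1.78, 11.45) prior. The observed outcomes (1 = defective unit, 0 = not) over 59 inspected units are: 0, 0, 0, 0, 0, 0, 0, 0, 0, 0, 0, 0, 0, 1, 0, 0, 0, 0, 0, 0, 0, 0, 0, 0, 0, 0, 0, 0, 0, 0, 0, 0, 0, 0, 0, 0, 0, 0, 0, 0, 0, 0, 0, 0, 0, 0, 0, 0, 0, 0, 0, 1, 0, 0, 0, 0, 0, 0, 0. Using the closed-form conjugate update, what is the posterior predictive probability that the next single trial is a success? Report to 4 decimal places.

The Beta prior is conjugate to a Binomial/Bernoulli likelihood; the update adds successes to α and failures to β.
Posterior: Beta(α+k, β+n−k) = Beta(1.78+2, 11.45+57) = Beta(3.78, 68.45).
For a single future Bernoulli trial, P(success | data) = α/(α+β) = 0.0523.

0.0523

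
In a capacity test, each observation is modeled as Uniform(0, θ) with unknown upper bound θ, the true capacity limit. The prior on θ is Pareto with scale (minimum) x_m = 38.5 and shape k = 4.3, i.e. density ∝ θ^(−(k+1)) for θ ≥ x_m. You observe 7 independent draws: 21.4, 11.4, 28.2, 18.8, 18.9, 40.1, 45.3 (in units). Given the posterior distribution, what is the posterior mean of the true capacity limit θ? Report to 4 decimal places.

49.6981

A Pareto(scale x_m, shape k) prior on the upper bound θ of Uniform(0, θ) is conjugate: posterior is Pareto(max(x_m, max xᵢ), k + n).
Sample maximum = 45.3; prior scale x_m = 38.5 → posterior scale = max = 45.3.
Posterior shape = 4.3 + 7 = 11.3.
E[θ|data] = k·x_m/(k−1) = 11.3·45.3/10.3 = 49.6981.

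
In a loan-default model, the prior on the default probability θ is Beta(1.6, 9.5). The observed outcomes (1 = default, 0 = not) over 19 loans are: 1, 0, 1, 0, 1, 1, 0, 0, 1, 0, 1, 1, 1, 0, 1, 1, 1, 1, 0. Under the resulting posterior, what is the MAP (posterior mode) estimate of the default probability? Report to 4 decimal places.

The Beta prior is conjugate to a Binomial/Bernoulli likelihood; the update adds successes to α and failures to β.
Posterior: Beta(α+k, β+n−k) = Beta(1.6+12, 9.5+7) = Beta(13.6, 16.5).
Mode of Beta(a,b) for a,b>1 is (a−1)/(a+b−2) = 12.6/28.1 = 0.4484.

0.4484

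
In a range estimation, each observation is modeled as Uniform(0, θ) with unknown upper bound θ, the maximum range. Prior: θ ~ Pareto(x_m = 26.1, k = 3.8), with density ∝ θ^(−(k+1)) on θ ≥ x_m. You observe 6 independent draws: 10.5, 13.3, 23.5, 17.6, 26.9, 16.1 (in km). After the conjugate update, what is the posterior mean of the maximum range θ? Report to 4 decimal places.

29.9568

A Pareto(scale x_m, shape k) prior on the upper bound θ of Uniform(0, θ) is conjugate: posterior is Pareto(max(x_m, max xᵢ), k + n).
Sample maximum = 26.9; prior scale x_m = 26.1 → posterior scale = max = 26.9.
Posterior shape = 3.8 + 6 = 9.8.
E[θ|data] = k·x_m/(k−1) = 9.8·26.9/8.8 = 29.9568.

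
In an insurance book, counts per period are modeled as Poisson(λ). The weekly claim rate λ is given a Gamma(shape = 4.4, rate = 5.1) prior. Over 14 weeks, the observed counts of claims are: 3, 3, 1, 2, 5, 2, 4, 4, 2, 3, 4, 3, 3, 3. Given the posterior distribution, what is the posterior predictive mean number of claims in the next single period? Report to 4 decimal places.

2.4293

With a Gamma(shape α, rate β) prior, the Poisson likelihood is conjugate: the posterior is Gamma(α + ΣXᵢ, β + n).
Sum of counts S = 42 over n = 14 weeks.
Posterior: Gamma(α+S, β+n) = Gamma(4.4+42, 5.1+14) = Gamma(46.4, 19.1).
The predictive distribution for one future period is NegBinom with mean α/β = 2.4293.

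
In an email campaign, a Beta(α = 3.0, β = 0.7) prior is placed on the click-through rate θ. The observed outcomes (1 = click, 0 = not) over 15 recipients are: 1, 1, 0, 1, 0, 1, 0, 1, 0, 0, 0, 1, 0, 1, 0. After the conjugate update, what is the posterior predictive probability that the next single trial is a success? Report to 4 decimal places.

The Beta prior is conjugate to a Binomial/Bernoulli likelihood; the update adds successes to α and failures to β.
Posterior: Beta(α+k, β+n−k) = Beta(3.0+7, 0.7+8) = Beta(10.0, 8.7).
For a single future Bernoulli trial, P(success | data) = α/(α+β) = 0.5348.

0.5348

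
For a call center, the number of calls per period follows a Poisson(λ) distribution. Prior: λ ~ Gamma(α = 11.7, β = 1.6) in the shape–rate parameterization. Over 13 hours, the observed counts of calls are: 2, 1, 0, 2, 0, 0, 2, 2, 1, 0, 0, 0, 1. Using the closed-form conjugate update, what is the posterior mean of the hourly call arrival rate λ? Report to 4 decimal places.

1.5548

With a Gamma(shape α, rate β) prior, the Poisson likelihood is conjugate: the posterior is Gamma(α + ΣXᵢ, β + n).
Sum of counts S = 11 over n = 13 hours.
Posterior: Gamma(α+S, β+n) = Gamma(11.7+11, 1.6+13) = Gamma(22.7, 14.6).
Posterior mean = α/β = 22.7/14.6 = 1.5548.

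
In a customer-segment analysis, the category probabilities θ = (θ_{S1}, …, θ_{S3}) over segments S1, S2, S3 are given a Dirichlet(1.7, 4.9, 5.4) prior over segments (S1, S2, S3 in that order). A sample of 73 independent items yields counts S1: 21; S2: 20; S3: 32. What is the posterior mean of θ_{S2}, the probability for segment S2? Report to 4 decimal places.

The Dirichlet prior is conjugate to the Multinomial likelihood: each posterior αⱼ = prior αⱼ + observed count nⱼ.
Posterior concentration: (22.7, 24.9, 37.4), total = 85.0.
E[θ_{S2}|data] = α_{S2}/Σα = 24.9/85.0 = 0.2929.

0.2929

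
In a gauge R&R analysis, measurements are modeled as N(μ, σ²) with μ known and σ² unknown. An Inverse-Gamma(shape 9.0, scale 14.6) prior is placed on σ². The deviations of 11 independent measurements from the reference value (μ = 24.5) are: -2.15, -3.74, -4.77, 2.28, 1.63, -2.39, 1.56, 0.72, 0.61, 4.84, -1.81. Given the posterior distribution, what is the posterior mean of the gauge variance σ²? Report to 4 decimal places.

4.2280

With known mean μ and an Inverse-Gamma(α, β) prior on σ², the Normal likelihood is conjugate: posterior is Inv-Gamma(α + n/2, β + Σ(xᵢ−μ)²/2).
Σ(xᵢ−μ)² = (-2.15)² + (-3.74)² + (-4.77)² + (2.28)² + (1.63)² + (-2.39)² + (1.56)² + (0.72)² + (0.61)² + (4.84)² + (-1.81)² = 84.9562.
Posterior: Inv-Gamma(9.0 + 11/2, 14.6 + 84.9562/2) = Inv-Gamma(14.50, 57.07810).
E[σ²|data] = β/(α−1) = 57.07810/13.50 = 4.2280.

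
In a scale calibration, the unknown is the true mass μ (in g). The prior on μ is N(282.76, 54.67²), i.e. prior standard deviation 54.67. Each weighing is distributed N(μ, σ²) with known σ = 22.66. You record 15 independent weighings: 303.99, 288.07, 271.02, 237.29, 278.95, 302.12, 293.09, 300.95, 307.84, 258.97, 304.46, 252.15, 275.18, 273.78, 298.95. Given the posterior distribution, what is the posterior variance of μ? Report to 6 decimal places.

33.844080

For Normal data with known variance σ², a Normal(μ₀, σ₀²) prior on μ is conjugate. Posterior precision = 1/σ₀² + n/σ²; posterior mean is the precision-weighted average of μ₀ and x̄.
σ₀² = 54.67² = 2988.8089, σ² = 22.66² = 513.4756; σ² + n·σ₀² = 513.4756 + 15·2988.8089 = 45345.6091.
Posterior precision = 1/σ₀² + n/σ² = 1/2988.8089 + 15/513.4756 = (σ² + n·σ₀²)/(σ₀²σ²) = 45345.6091/(2988.8089·513.4756); posterior variance σₙ² = σ₀²σ²/(σ² + n·σ₀²) = 2988.8089·513.4756/45345.6091 = 33.844080.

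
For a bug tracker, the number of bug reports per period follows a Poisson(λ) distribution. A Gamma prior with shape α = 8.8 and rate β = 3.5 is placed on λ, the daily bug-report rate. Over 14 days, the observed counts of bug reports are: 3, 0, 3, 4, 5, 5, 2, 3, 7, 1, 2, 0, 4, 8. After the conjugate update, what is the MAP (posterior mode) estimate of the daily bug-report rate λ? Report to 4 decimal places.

With a Gamma(shape α, rate β) prior, the Poisson likelihood is conjugate: the posterior is Gamma(α + ΣXᵢ, β + n).
Sum of counts S = 47 over n = 14 days.
Posterior: Gamma(α+S, β+n) = Gamma(8.8+47, 3.5+14) = Gamma(55.8, 17.5).
Mode of Gamma(α,β) for α≥1 is (α−1)/β = 54.8/17.5 = 3.1314.

3.1314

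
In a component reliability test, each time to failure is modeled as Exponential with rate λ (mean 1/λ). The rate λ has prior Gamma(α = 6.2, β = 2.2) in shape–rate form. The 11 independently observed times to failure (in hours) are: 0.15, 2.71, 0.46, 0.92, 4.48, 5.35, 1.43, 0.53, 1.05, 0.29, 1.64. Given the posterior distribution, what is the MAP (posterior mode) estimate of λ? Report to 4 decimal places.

0.7638

With a Gamma(shape α, rate β) prior on the exponential rate λ, the posterior after n observations with total T = Σxᵢ is Gamma(α+n, β+T).
Sum of observations T = 19.01 hours; n = 11.
Posterior: Gamma(6.2+11, 2.2+19.01) = Gamma(17.2, 21.21).
Mode = (α−1)/β = 0.7638.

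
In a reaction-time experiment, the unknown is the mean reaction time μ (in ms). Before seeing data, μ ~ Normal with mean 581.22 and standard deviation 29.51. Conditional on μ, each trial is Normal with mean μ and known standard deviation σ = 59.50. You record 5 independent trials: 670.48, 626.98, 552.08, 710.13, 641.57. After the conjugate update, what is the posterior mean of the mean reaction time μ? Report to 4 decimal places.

613.7770

For Normal data with known variance σ², a Normal(μ₀, σ₀²) prior on μ is conjugate. Posterior precision = 1/σ₀² + n/σ²; posterior mean is the precision-weighted average of μ₀ and x̄.
Σxᵢ = 670.48 + 626.98 + 552.08 + 710.13 + 641.57 = 3201.24, so n·x̄ = 3201.24.
σ₀² = 29.51² = 870.8401, σ² = 59.50² = 3540.25; σ² + n·σ₀² = 3540.25 + 5·870.8401 = 7894.4505.
Posterior mean = (μ₀/σ₀² + n·x̄/σ²)/(1/σ₀² + n/σ²) = (σ²·μ₀ + σ₀²·n·x̄)/(σ² + n·σ₀²) = (3540.25·581.22 + 870.8401·3201.24)/7894.4505 = 4845432.266724/7894.4505 = 613.7770.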